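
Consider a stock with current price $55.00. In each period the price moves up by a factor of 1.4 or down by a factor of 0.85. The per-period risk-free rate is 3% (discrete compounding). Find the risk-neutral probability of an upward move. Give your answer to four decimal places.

Risk-neutral probability p = (1 + 0.03 − 0.85)/(1.4 − 0.85) = 0.1800/0.5500 = 0.3273

p = 0.3273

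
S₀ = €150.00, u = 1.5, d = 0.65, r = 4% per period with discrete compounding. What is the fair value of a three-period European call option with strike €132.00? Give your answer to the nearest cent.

Risk-neutral probability p = (1 + 0.04 − 0.65)/(1.5 − 0.65) = 0.3900/0.8500 = 0.4588
Terminal stock prices: S_uuu = 506.2, S_uud = 219.4, S_udd = 95.06, S_ddd = 41.19
Terminal payoffs (S − K): max(374.2, 0) = 374.2, max(87.38, 0) = 87.38, max(-36.94, 0) = 0, max(-90.81, 0) = 0
Node uu (S = 337.5): V_uu = 1/1.04·[0.4588·374.2500 + 0.5412·87.3750] = 210.5769
Node ud (S = 146.2): V_ud = 1/1.04·[0.4588·87.3750 + 0.5412·0.0000] = 38.5478
Node dd (S = 63.38): V_dd = 1/1.04·[0.4588·0.0000 + 0.5412·0.0000] = 0.0000
Node u (S = 225): V_u = 1/1.04·[0.4588·210.5769 + 0.5412·38.5478] = 112.9604
Node d (S = 97.5): V_d = 1/1.04·[0.4588·38.5478 + 0.5412·0.0000] = 17.0064
Node 0 (S = 150): V_0 = 1/1.04·[0.4588·112.9604 + 0.5412·17.0064] = 58.6849

€58.68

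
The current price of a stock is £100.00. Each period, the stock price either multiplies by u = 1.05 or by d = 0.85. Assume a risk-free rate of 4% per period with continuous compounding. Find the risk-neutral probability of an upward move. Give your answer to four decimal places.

p = 0.9541

Risk-neutral probability p = (e^0.04 − 0.85)/(1.05 − 0.85) = 0.1908/0.2000 = 0.9541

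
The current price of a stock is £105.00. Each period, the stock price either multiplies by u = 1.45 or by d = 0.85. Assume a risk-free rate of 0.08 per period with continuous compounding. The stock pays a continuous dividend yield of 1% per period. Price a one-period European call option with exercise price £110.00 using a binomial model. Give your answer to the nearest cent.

Per-period risk-free factor R = e^0.08 = 1.0833; dividend-adjusted growth = e^(0.08−0.01) = 1.0725.
Risk-neutral probability p = (1.0725 − 0.85)/(1.45 − 0.85) = 0.2225/0.6000 = 0.3708
Terminal stock prices: S_u = 152.2, S_d = 89.25
Terminal payoffs (S − K): max(42.25, 0) = 42.25, max(-20.75, 0) = 0
Node 0 (S = 105): V_0 = e^(−0.08)·[0.3708·42.2500 + 0.6292·0.0000] = 14.4636

£14.46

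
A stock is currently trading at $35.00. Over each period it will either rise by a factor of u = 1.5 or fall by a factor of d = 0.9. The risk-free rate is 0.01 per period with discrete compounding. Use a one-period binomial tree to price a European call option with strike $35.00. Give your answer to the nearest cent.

$3.18

Risk-neutral probability p = (1 + 0.01 − 0.9)/(1.5 − 0.9) = 0.1100/0.6000 = 0.1833
Terminal stock prices: S_u = 52.5, S_d = 31.5
Terminal payoffs (S − K): max(17.5, 0) = 17.5, max(-3.5, 0) = 0
Node 0 (S = 35): V_0 = 1/1.01·[0.1833·17.5000 + 0.8167·0.0000] = 3.1766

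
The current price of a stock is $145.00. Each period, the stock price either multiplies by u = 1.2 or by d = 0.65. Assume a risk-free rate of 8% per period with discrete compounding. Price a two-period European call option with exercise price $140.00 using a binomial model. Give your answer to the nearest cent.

$36.05

Risk-neutral probability p = (1 + 0.08 − 0.65)/(1.2 − 0.65) = 0.4300/0.5500 = 0.7818
Terminal stock prices: S_uu = 208.8, S_ud = 113.1, S_dd = 61.26
Terminal payoffs (S − K): max(68.8, 0) = 68.8, max(-26.9, 0) = 0, max(-78.74, 0) = 0
Node u (S = 174): V_u = 1/1.08·[0.7818·68.8000 + 0.2182·0.0000] = 49.8047
Node d (S = 94.25): V_d = 1/1.08·[0.7818·0.0000 + 0.2182·0.0000] = 0.0000
Node 0 (S = 145): V_0 = 1/1.08·[0.7818·49.8047 + 0.2182·0.0000] = 36.0539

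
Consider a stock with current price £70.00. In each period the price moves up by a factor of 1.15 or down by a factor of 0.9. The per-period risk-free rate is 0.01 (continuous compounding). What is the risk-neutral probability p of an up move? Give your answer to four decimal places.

p = 0.4402

Risk-neutral probability p = (e^0.01 − 0.9)/(1.15 − 0.9) = 0.1101/0.2500 = 0.4402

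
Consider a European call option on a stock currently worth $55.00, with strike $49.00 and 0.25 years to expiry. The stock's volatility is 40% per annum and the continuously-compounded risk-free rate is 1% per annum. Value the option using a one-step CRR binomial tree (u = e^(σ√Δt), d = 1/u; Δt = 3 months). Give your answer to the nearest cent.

$8.28

CRR parameters: u = e^(σ√Δt) = e^(0.4·√0.25) = 1.2214, d = 1/u = 0.8187
Per-period rate: rΔt = 0.01·0.25 = 0.0025, so R = e^0.0025 = 1.0025
Risk-neutral probability p = (e^0.0025 − 0.8187)/(1.2214 − 0.8187) = 0.1838/0.4027 = 0.4564
Terminal stock prices: S_u = 67.18, S_d = 45.03
Terminal payoffs (S − K): max(18.18, 0) = 18.18, max(-3.97, 0) = 0
Node 0 (S = 55): V_0 = e^(−0.0025)·[0.4564·18.1772 + 0.5436·0.0000] = 8.2750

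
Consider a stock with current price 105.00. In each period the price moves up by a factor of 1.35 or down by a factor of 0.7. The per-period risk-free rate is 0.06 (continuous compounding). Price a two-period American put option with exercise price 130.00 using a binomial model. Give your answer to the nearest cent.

30.33

Risk-neutral probability p = (e^0.06 − 0.7)/(1.35 − 0.7) = 0.3618/0.6500 = 0.5567
Terminal stock prices: S_uu = 191.4, S_ud = 99.22, S_dd = 51.45
Terminal payoffs (K − S): max(-61.36, 0) = 0, max(30.78, 0) = 30.78, max(78.55, 0) = 78.55
Node u (S = 141.8): continuation = e^(−0.06)·[0.5567·0.0000 + 0.4433·30.7750] = 12.8489; exercise value = 0.0000 ≤ continuation, so V_u = 12.8489
Node d (S = 73.5): continuation = e^(−0.06)·[0.5567·30.7750 + 0.4433·78.5500] = 48.9294; exercise value = 56.5000 > continuation, so V_d = 56.5000 (exercise)
Node 0 (S = 105): continuation = e^(−0.06)·[0.5567·12.8489 + 0.4433·56.5000] = 30.3255; exercise value = 25.0000 ≤ continuation, so V_0 = 30.3255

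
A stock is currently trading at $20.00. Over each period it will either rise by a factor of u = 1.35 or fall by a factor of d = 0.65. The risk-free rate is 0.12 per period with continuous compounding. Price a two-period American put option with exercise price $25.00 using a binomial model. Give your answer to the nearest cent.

$5.00

Risk-neutral probability p = (e^0.12 − 0.65)/(1.35 − 0.65) = 0.4775/0.7000 = 0.6821
Terminal stock prices: S_uu = 36.45, S_ud = 17.55, S_dd = 8.45
Terminal payoffs (K − S): max(-11.45, 0) = 0, max(7.45, 0) = 7.45, max(16.55, 0) = 16.55
Node u (S = 27): continuation = e^(−0.12)·[0.6821·0.0000 + 0.3179·7.4500] = 2.1003; exercise value = 0.0000 ≤ continuation, so V_u = 2.1003
Node d (S = 13): continuation = e^(−0.12)·[0.6821·7.4500 + 0.3179·16.5500] = 9.1730; exercise value = 12.0000 > continuation, so V_d = 12.0000 (exercise)
Node 0 (S = 20): continuation = e^(−0.12)·[0.6821·2.1003 + 0.3179·12.0000] = 4.6537; exercise value = 5.0000 > continuation, so V_0 = 5.0000 (exercise)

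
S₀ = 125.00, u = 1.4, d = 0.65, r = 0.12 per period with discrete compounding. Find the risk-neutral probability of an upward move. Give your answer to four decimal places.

p = 0.6267

Risk-neutral probability p = (1 + 0.12 − 0.65)/(1.4 − 0.65) = 0.4700/0.7500 = 0.6267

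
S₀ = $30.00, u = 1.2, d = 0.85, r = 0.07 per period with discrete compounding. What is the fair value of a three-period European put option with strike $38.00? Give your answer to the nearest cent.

Risk-neutral probability p = (1 + 0.07 − 0.85)/(1.2 − 0.85) = 0.2200/0.3500 = 0.6286
Terminal stock prices: S_uuu = 51.84, S_uud = 36.72, S_udd = 26.01, S_ddd = 18.42
Terminal payoffs (K − S): max(-13.84, 0) = 0, max(1.28, 0) = 1.28, max(11.99, 0) = 11.99, max(19.58, 0) = 19.58
Node uu (S = 43.2): V_uu = 1/1.07·[0.6286·0.0000 + 0.3714·1.2800] = 0.4443
Node ud (S = 30.6): V_ud = 1/1.07·[0.6286·1.2800 + 0.3714·11.9900] = 4.9140
Node dd (S = 21.67): V_dd = 1/1.07·[0.6286·11.9900 + 0.3714·19.5763] = 13.8390
Node u (S = 36): V_u = 1/1.07·[0.6286·0.4443 + 0.3714·4.9140] = 1.9668
Node d (S = 25.5): V_d = 1/1.07·[0.6286·4.9140 + 0.3714·13.8390] = 7.6907
Node 0 (S = 30): V_0 = 1/1.07·[0.6286·1.9668 + 0.3714·7.6907] = 3.8251

$3.83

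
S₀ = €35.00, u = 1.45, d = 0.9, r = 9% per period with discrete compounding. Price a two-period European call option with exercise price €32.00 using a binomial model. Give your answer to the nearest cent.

Risk-neutral probability p = (1 + 0.09 − 0.9)/(1.45 − 0.9) = 0.1900/0.5500 = 0.3455
Terminal stock prices: S_uu = 73.59, S_ud = 45.68, S_dd = 28.35
Terminal payoffs (S − K): max(41.59, 0) = 41.59, max(13.68, 0) = 13.68, max(-3.65, 0) = 0
Node u (S = 50.75): V_u = 1/1.09·[0.3455·41.5875 + 0.6545·13.6750] = 21.3922
Node d (S = 31.5): V_d = 1/1.09·[0.3455·13.6750 + 0.6545·0.0000] = 4.3340
Node 0 (S = 35): V_0 = 1/1.09·[0.3455·21.3922 + 0.6545·4.3340] = 9.3824

€9.38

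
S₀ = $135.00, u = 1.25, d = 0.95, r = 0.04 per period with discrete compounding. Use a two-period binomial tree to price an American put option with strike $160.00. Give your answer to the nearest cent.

$25.00

Risk-neutral probability p = (1 + 0.04 − 0.95)/(1.25 − 0.95) = 0.0900/0.3000 = 0.3000
Terminal stock prices: S_uu = 210.9, S_ud = 160.3, S_dd = 121.8
Terminal payoffs (K − S): max(-50.94, 0) = 0, max(-0.3125, 0) = 0, max(38.16, 0) = 38.16
Node u (S = 168.8): continuation = 1/1.04·[0.3000·0.0000 + 0.7000·0.0000] = 0.0000; exercise value = 0.0000 ≤ continuation, so V_u = 0.0000
Node d (S = 128.2): continuation = 1/1.04·[0.3000·0.0000 + 0.7000·38.1625] = 25.6863; exercise value = 31.7500 > continuation, so V_d = 31.7500 (exercise)
Node 0 (S = 135): continuation = 1/1.04·[0.3000·0.0000 + 0.7000·31.7500] = 21.3702; exercise value = 25.0000 > continuation, so V_0 = 25.0000 (exercise)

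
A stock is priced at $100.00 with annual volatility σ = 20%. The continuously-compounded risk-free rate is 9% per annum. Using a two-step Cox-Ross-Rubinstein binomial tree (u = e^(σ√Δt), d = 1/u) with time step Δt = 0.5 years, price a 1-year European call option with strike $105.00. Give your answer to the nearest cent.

CRR parameters: u = e^(σ√Δt) = e^(0.2·√0.5) = 1.1519, d = 1/u = 0.8681
Per-period rate: rΔt = 0.09·0.5 = 0.045, so R = e^0.045 = 1.0460
Risk-neutral probability p = (e^0.045 − 0.8681)/(1.1519 − 0.8681) = 0.1779/0.2838 = 0.6269
Terminal stock prices: S_uu = 132.7, S_ud = 100, S_dd = 75.36
Terminal payoffs (S − K): max(27.69, 0) = 27.69, max(-5, 0) = 0, max(-29.64, 0) = 0
Node u (S = 115.2): V_u = e^(−0.045)·[0.6269·27.6896 + 0.3731·0.0000] = 16.5947
Node d (S = 86.81): V_d = e^(−0.045)·[0.6269·0.0000 + 0.3731·0.0000] = 0.0000
Node 0 (S = 100): V_0 = e^(−0.045)·[0.6269·16.5947 + 0.3731·0.0000] = 9.9454

$9.95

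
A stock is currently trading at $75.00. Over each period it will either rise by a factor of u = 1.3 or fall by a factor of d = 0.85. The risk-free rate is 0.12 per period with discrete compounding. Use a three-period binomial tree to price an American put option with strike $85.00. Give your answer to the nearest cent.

$10.00

Risk-neutral probability p = (1 + 0.12 − 0.85)/(1.3 − 0.85) = 0.2700/0.4500 = 0.6000
Terminal stock prices: S_uuu = 164.8, S_uud = 107.7, S_udd = 70.44, S_ddd = 46.06
Terminal payoffs (K − S): max(-79.78, 0) = 0, max(-22.74, 0) = 0, max(14.56, 0) = 14.56, max(38.94, 0) = 38.94
Node uu (S = 126.8): continuation = 1/1.12·[0.6000·0.0000 + 0.4000·0.0000] = 0.0000; exercise value = 0.0000 ≤ continuation, so V_uu = 0.0000
Node ud (S = 82.88): continuation = 1/1.12·[0.6000·0.0000 + 0.4000·14.5563] = 5.1987; exercise value = 2.1250 ≤ continuation, so V_ud = 5.1987
Node dd (S = 54.19): continuation = 1/1.12·[0.6000·14.5563 + 0.4000·38.9406] = 21.7054; exercise value = 30.8125 > continuation, so V_dd = 30.8125 (exercise)
Node u (S = 97.5): continuation = 1/1.12·[0.6000·0.0000 + 0.4000·5.1987] = 1.8567; exercise value = 0.0000 ≤ continuation, so V_u = 1.8567
Node d (S = 63.75): continuation = 1/1.12·[0.6000·5.1987 + 0.4000·30.8125] = 13.7895; exercise value = 21.2500 > continuation, so V_d = 21.2500 (exercise)
Node 0 (S = 75): continuation = 1/1.12·[0.6000·1.8567 + 0.4000·21.2500] = 8.5839; exercise value = 10.0000 > continuation, so V_0 = 10.0000 (exercise)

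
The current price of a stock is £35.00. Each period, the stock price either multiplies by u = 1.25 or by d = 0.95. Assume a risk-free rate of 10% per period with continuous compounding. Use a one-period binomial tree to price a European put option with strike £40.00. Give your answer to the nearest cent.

£2.95

Risk-neutral probability p = (e^0.1 − 0.95)/(1.25 − 0.95) = 0.1552/0.3000 = 0.5172
Terminal stock prices: S_u = 43.75, S_d = 33.25
Terminal payoffs (K − S): max(-3.75, 0) = 0, max(6.75, 0) = 6.75
Node 0 (S = 35): V_0 = e^(−0.1)·[0.5172·0.0000 + 0.4828·6.7500] = 2.9486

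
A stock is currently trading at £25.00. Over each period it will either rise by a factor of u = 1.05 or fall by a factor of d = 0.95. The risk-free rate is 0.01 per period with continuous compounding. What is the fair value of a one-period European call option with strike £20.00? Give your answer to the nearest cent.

£5.20

Risk-neutral probability p = (e^0.01 − 0.95)/(1.05 − 0.95) = 0.0601/0.1000 = 0.6005
Terminal stock prices: S_u = 26.25, S_d = 23.75
Terminal payoffs (S − K): max(6.25, 0) = 6.25, max(3.75, 0) = 3.75
Node 0 (S = 25): V_0 = e^(−0.01)·[0.6005·6.2500 + 0.3995·3.7500] = 5.1990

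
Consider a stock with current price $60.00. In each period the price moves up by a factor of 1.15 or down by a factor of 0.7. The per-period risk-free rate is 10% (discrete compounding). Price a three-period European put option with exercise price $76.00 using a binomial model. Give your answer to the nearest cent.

$5.15

Risk-neutral probability p = (1 + 0.1 − 0.7)/(1.15 − 0.7) = 0.4000/0.4500 = 0.8889
Terminal stock prices: S_uuu = 91.25, S_uud = 55.54, S_udd = 33.81, S_ddd = 20.58
Terminal payoffs (K − S): max(-15.25, 0) = 0, max(20.46, 0) = 20.46, max(42.19, 0) = 42.19, max(55.42, 0) = 55.42
Node uu (S = 79.35): V_uu = 1/1.1·[0.8889·0.0000 + 0.1111·20.4550] = 2.0662
Node ud (S = 48.3): V_ud = 1/1.1·[0.8889·20.4550 + 0.1111·42.1900] = 20.7909
Node dd (S = 29.4): V_dd = 1/1.1·[0.8889·42.1900 + 0.1111·55.4200] = 39.6909
Node u (S = 69): V_u = 1/1.1·[0.8889·2.0662 + 0.1111·20.7909] = 3.7697
Node d (S = 42): V_d = 1/1.1·[0.8889·20.7909 + 0.1111·39.6909] = 20.8099
Node 0 (S = 60): V_0 = 1/1.1·[0.8889·3.7697 + 0.1111·20.8099] = 5.1482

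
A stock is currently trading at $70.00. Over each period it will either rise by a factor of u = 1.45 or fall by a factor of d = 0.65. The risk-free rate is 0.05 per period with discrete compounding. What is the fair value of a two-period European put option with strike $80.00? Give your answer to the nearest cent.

$17.79

Risk-neutral probability p = (1 + 0.05 − 0.65)/(1.45 − 0.65) = 0.4000/0.8000 = 0.5000
Terminal stock prices: S_uu = 147.2, S_ud = 65.98, S_dd = 29.58
Terminal payoffs (K − S): max(-67.18, 0) = 0, max(14.02, 0) = 14.02, max(50.42, 0) = 50.42
Node u (S = 101.5): V_u = 1/1.05·[0.5000·0.0000 + 0.5000·14.0250] = 6.6786
Node d (S = 45.5): V_d = 1/1.05·[0.5000·14.0250 + 0.5000·50.4250] = 30.6905
Node 0 (S = 70): V_0 = 1/1.05·[0.5000·6.6786 + 0.5000·30.6905] = 17.7948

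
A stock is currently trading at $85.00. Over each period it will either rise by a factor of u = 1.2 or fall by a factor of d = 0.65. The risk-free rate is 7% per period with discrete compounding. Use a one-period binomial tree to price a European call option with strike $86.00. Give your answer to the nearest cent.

$11.42

Risk-neutral probability p = (1 + 0.07 − 0.65)/(1.2 − 0.65) = 0.4200/0.5500 = 0.7636
Terminal stock prices: S_u = 102, S_d = 55.25
Terminal payoffs (S − K): max(16, 0) = 16, max(-30.75, 0) = 0
Node 0 (S = 85): V_0 = 1/1.07·[0.7636·16.0000 + 0.2364·0.0000] = 11.4189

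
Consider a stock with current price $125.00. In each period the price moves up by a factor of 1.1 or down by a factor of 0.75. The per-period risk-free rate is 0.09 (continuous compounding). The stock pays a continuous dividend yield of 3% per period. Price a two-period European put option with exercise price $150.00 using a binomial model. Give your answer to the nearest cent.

Per-period risk-free factor R = e^0.09 = 1.0942; dividend-adjusted growth = e^(0.09−0.03) = 1.0618.
Risk-neutral probability p = (1.0618 − 0.75)/(1.1 − 0.75) = 0.3118/0.3500 = 0.8910
Terminal stock prices: S_uu = 151.3, S_ud = 103.1, S_dd = 70.31
Terminal payoffs (K − S): max(-1.25, 0) = 0, max(46.88, 0) = 46.88, max(79.69, 0) = 79.69
Node u (S = 137.5): V_u = e^(−0.09)·[0.8910·0.0000 + 0.1090·46.8750] = 4.6713
Node d (S = 93.75): V_d = e^(−0.09)·[0.8910·46.8750 + 0.1090·79.6875] = 46.1104
Node 0 (S = 125): V_0 = e^(−0.09)·[0.8910·4.6713 + 0.1090·46.1104] = 8.3988

$8.40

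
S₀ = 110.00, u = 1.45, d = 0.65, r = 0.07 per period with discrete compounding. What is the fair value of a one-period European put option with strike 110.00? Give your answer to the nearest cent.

Risk-neutral probability p = (1 + 0.07 − 0.65)/(1.45 − 0.65) = 0.4200/0.8000 = 0.5250
Terminal stock prices: S_u = 159.5, S_d = 71.5
Terminal payoffs (K − S): max(-49.5, 0) = 0, max(38.5, 0) = 38.5
Node 0 (S = 110): V_0 = 1/1.07·[0.5250·0.0000 + 0.4750·38.5000] = 17.0911

17.09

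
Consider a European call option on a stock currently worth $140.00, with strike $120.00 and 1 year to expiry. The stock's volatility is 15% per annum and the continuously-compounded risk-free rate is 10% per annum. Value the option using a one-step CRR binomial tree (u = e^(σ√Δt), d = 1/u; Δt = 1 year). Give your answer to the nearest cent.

CRR parameters: u = e^(σ√Δt) = e^(0.15·√1) = 1.1618, d = 1/u = 0.8607
Per-period rate: rΔt = 0.1·1 = 0.1, so R = e^0.1 = 1.1052
Risk-neutral probability p = (e^0.1 − 0.8607)/(1.1618 − 0.8607) = 0.2445/0.3011 = 0.8118
Terminal stock prices: S_u = 162.7, S_d = 120.5
Terminal payoffs (S − K): max(42.66, 0) = 42.66, max(0.4991, 0) = 0.4991
Node 0 (S = 140): V_0 = e^(−0.1)·[0.8118·42.6568 + 0.1882·0.4991] = 31.4195

$31.42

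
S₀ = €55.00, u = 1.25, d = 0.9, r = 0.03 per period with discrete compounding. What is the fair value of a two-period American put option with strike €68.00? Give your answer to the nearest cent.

Risk-neutral probability p = (1 + 0.03 − 0.9)/(1.25 − 0.9) = 0.1300/0.3500 = 0.3714
Terminal stock prices: S_uu = 85.94, S_ud = 61.88, S_dd = 44.55
Terminal payoffs (K − S): max(-17.94, 0) = 0, max(6.125, 0) = 6.125, max(23.45, 0) = 23.45
Node u (S = 68.75): continuation = 1/1.03·[0.3714·0.0000 + 0.6286·6.1250] = 3.7379; exercise value = 0.0000 ≤ continuation, so V_u = 3.7379
Node d (S = 49.5): continuation = 1/1.03·[0.3714·6.1250 + 0.6286·23.4500] = 16.5194; exercise value = 18.5000 > continuation, so V_d = 18.5000 (exercise)
Node 0 (S = 55): continuation = 1/1.03·[0.3714·3.7379 + 0.6286·18.5000] = 12.6378; exercise value = 13.0000 > continuation, so V_0 = 13.0000 (exercise)

€13.00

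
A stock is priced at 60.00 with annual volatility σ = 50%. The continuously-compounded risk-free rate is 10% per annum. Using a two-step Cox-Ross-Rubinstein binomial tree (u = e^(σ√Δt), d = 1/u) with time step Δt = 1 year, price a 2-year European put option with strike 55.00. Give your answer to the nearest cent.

CRR parameters: u = e^(σ√Δt) = e^(0.5·√1) = 1.6487, d = 1/u = 0.6065
Per-period rate: rΔt = 0.1·1 = 0.1, so R = e^0.1 = 1.1052
Risk-neutral probability p = (e^0.1 − 0.6065)/(1.6487 − 0.6065) = 0.4986/1.0422 = 0.4785
Terminal stock prices: S_uu = 163.1, S_ud = 60, S_dd = 22.07
Terminal payoffs (K − S): max(-108.1, 0) = 0, max(-5, 0) = 0, max(32.93, 0) = 32.93
Node u (S = 98.92): V_u = e^(−0.1)·[0.4785·0.0000 + 0.5215·0.0000] = 0.0000
Node d (S = 36.39): V_d = e^(−0.1)·[0.4785·0.0000 + 0.5215·32.9272] = 15.5388
Node 0 (S = 60): V_0 = e^(−0.1)·[0.4785·0.0000 + 0.5215·15.5388] = 7.3330

7.33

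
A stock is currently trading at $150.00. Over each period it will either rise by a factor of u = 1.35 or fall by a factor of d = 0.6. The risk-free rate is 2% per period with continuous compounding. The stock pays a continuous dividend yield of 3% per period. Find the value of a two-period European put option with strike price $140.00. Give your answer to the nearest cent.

Per-period risk-free factor R = e^0.02 = 1.0202; dividend-adjusted growth = e^(0.02−0.03) = 0.9900.
Risk-neutral probability p = (0.9900 − 0.6)/(1.35 − 0.6) = 0.3900/0.7500 = 0.5201
Terminal stock prices: S_uu = 273.4, S_ud = 121.5, S_dd = 54
Terminal payoffs (K − S): max(-133.4, 0) = 0, max(18.5, 0) = 18.5, max(86, 0) = 86
Node u (S = 202.5): V_u = e^(−0.02)·[0.5201·0.0000 + 0.4799·18.5000] = 8.7030
Node d (S = 90): V_d = e^(−0.02)·[0.5201·18.5000 + 0.4799·86.0000] = 49.8877
Node 0 (S = 150): V_0 = e^(−0.02)·[0.5201·8.7030 + 0.4799·49.8877] = 27.9052

$27.91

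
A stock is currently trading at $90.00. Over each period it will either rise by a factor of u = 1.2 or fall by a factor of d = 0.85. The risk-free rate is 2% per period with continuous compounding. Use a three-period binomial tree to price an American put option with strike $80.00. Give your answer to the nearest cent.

$4.27

Risk-neutral probability p = (e^0.02 − 0.85)/(1.2 − 0.85) = 0.1702/0.3500 = 0.4863
Terminal stock prices: S_uuu = 155.5, S_uud = 110.2, S_udd = 78.03, S_ddd = 55.27
Terminal payoffs (K − S): max(-75.52, 0) = 0, max(-30.16, 0) = 0, max(1.97, 0) = 1.97, max(24.73, 0) = 24.73
Node uu (S = 129.6): continuation = e^(−0.02)·[0.4863·0.0000 + 0.5137·0.0000] = 0.0000; exercise value = 0.0000 ≤ continuation, so V_uu = 0.0000
Node ud (S = 91.8): continuation = e^(−0.02)·[0.4863·0.0000 + 0.5137·1.9700] = 0.9920; exercise value = 0.0000 ≤ continuation, so V_ud = 0.9920
Node dd (S = 65.02): continuation = e^(−0.02)·[0.4863·1.9700 + 0.5137·24.7288] = 13.3909; exercise value = 14.9750 > continuation, so V_dd = 14.9750 (exercise)
Node u (S = 108): continuation = e^(−0.02)·[0.4863·0.0000 + 0.5137·0.9920] = 0.4995; exercise value = 0.0000 ≤ continuation, so V_u = 0.4995
Node d (S = 76.5): continuation = e^(−0.02)·[0.4863·0.9920 + 0.5137·14.9750] = 8.0133; exercise value = 3.5000 ≤ continuation, so V_d = 8.0133
Node 0 (S = 90): continuation = e^(−0.02)·[0.4863·0.4995 + 0.5137·8.0133] = 4.2731; exercise value = 0.0000 ≤ continuation, so V_0 = 4.2731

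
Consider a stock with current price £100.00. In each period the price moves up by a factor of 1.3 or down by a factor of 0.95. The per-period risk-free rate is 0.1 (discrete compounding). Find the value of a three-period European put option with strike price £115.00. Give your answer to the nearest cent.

Risk-neutral probability p = (1 + 0.1 − 0.95)/(1.3 − 0.95) = 0.1500/0.3500 = 0.4286
Terminal stock prices: S_uuu = 219.7, S_uud = 160.6, S_udd = 117.3, S_ddd = 85.74
Terminal payoffs (K − S): max(-104.7, 0) = 0, max(-45.55, 0) = 0, max(-2.325, 0) = 0, max(29.26, 0) = 29.26
Node uu (S = 169): V_uu = 1/1.1·[0.4286·0.0000 + 0.5714·0.0000] = 0.0000
Node ud (S = 123.5): V_ud = 1/1.1·[0.4286·0.0000 + 0.5714·0.0000] = 0.0000
Node dd (S = 90.25): V_dd = 1/1.1·[0.4286·0.0000 + 0.5714·29.2625] = 15.2013
Node u (S = 130): V_u = 1/1.1·[0.4286·0.0000 + 0.5714·0.0000] = 0.0000
Node d (S = 95): V_d = 1/1.1·[0.4286·0.0000 + 0.5714·15.2013] = 7.8968
Node 0 (S = 100): V_0 = 1/1.1·[0.4286·0.0000 + 0.5714·7.8968] = 4.1022

£4.10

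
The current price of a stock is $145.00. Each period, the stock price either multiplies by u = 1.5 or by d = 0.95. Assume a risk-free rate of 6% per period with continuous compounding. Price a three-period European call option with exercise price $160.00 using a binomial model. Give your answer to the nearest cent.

$26.43

Risk-neutral probability p = (e^0.06 − 0.95)/(1.5 − 0.95) = 0.1118/0.5500 = 0.2033
Terminal stock prices: S_uuu = 489.4, S_uud = 309.9, S_udd = 196.3, S_ddd = 124.3
Terminal payoffs (S − K): max(329.4, 0) = 329.4, max(149.9, 0) = 149.9, max(36.29, 0) = 36.29, max(-35.68, 0) = 0
Node uu (S = 326.2): V_uu = e^(−0.06)·[0.2033·329.3750 + 0.7967·149.9375] = 175.5677
Node ud (S = 206.6): V_ud = e^(−0.06)·[0.2033·149.9375 + 0.7967·36.2937] = 55.9427
Node dd (S = 130.9): V_dd = e^(−0.06)·[0.2033·36.2937 + 0.7967·0.0000] = 6.9502
Node u (S = 217.5): V_u = e^(−0.06)·[0.2033·175.5677 + 0.7967·55.9427] = 75.5927
Node d (S = 137.8): V_d = e^(−0.06)·[0.2033·55.9427 + 0.7967·6.9502] = 15.9274
Node 0 (S = 145): V_0 = e^(−0.06)·[0.2033·75.5927 + 0.7967·15.9274] = 26.4256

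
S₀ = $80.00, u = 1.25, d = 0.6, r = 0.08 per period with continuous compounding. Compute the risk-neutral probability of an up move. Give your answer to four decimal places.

p = 0.7435

Risk-neutral probability p = (e^0.08 − 0.6)/(1.25 − 0.6) = 0.4833/0.6500 = 0.7435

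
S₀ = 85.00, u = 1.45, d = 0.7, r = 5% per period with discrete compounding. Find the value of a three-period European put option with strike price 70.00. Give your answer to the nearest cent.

Risk-neutral probability p = (1 + 0.05 − 0.7)/(1.45 − 0.7) = 0.3500/0.7500 = 0.4667
Terminal stock prices: S_uuu = 259.1, S_uud = 125.1, S_udd = 60.39, S_ddd = 29.15
Terminal payoffs (K − S): max(-189.1, 0) = 0, max(-55.1, 0) = 0, max(9.608, 0) = 9.608, max(40.85, 0) = 40.85
Node uu (S = 178.7): V_uu = 1/1.05·[0.4667·0.0000 + 0.5333·0.0000] = 0.0000
Node ud (S = 86.27): V_ud = 1/1.05·[0.4667·0.0000 + 0.5333·9.6075] = 4.8800
Node dd (S = 41.65): V_dd = 1/1.05·[0.4667·9.6075 + 0.5333·40.8450] = 25.0167
Node u (S = 123.2): V_u = 1/1.05·[0.4667·0.0000 + 0.5333·4.8800] = 2.4787
Node d (S = 59.5): V_d = 1/1.05·[0.4667·4.8800 + 0.5333·25.0167] = 14.8758
Node 0 (S = 85): V_0 = 1/1.05·[0.4667·2.4787 + 0.5333·14.8758] = 8.6576

8.66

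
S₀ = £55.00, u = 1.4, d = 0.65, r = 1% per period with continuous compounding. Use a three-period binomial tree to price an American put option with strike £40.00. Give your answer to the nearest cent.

Risk-neutral probability p = (e^0.01 − 0.65)/(1.4 − 0.65) = 0.3601/0.7500 = 0.4801
Terminal stock prices: S_uuu = 150.9, S_uud = 70.07, S_udd = 32.53, S_ddd = 15.1
Terminal payoffs (K − S): max(-110.9, 0) = 0, max(-30.07, 0) = 0, max(7.467, 0) = 7.467, max(24.9, 0) = 24.9
Node uu (S = 107.8): continuation = e^(−0.01)·[0.4801·0.0000 + 0.5199·0.0000] = 0.0000; exercise value = 0.0000 ≤ continuation, so V_uu = 0.0000
Node ud (S = 50.05): continuation = e^(−0.01)·[0.4801·0.0000 + 0.5199·7.4675] = 3.8440; exercise value = 0.0000 ≤ continuation, so V_ud = 3.8440
Node dd (S = 23.24): continuation = e^(−0.01)·[0.4801·7.4675 + 0.5199·24.8956] = 16.3645; exercise value = 16.7625 > continuation, so V_dd = 16.7625 (exercise)
Node u (S = 77): continuation = e^(−0.01)·[0.4801·0.0000 + 0.5199·3.8440] = 1.9787; exercise value = 0.0000 ≤ continuation, so V_u = 1.9787
Node d (S = 35.75): continuation = e^(−0.01)·[0.4801·3.8440 + 0.5199·16.7625] = 10.4557; exercise value = 4.2500 ≤ continuation, so V_d = 10.4557
Node 0 (S = 55): continuation = e^(−0.01)·[0.4801·1.9787 + 0.5199·10.4557] = 6.3226; exercise value = 0.0000 ≤ continuation, so V_0 = 6.3226

£6.32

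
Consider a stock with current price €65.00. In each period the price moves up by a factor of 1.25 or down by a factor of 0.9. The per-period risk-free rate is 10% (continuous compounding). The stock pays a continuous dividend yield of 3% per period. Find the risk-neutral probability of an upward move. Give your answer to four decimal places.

p = 0.4929

Per-period risk-free factor R = e^0.1 = 1.1052; dividend-adjusted growth = e^(0.1−0.03) = 1.0725.
Risk-neutral probability p = (1.0725 − 0.9)/(1.25 − 0.9) = 0.1725/0.3500 = 0.4929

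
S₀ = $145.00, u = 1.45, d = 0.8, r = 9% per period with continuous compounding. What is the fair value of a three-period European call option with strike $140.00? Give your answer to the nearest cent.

$48.05

Risk-neutral probability p = (e^0.09 − 0.8)/(1.45 − 0.8) = 0.2942/0.6500 = 0.4526
Terminal stock prices: S_uuu = 442.1, S_uud = 243.9, S_udd = 134.6, S_ddd = 74.24
Terminal payoffs (S − K): max(302.1, 0) = 302.1, max(103.9, 0) = 103.9, max(-5.44, 0) = 0, max(-65.76, 0) = 0
Node uu (S = 304.9): V_uu = e^(−0.09)·[0.4526·302.0506 + 0.5474·103.8900] = 176.9121
Node ud (S = 168.2): V_ud = e^(−0.09)·[0.4526·103.8900 + 0.5474·0.0000] = 42.9713
Node dd (S = 92.8): V_dd = e^(−0.09)·[0.4526·0.0000 + 0.5474·0.0000] = 0.0000
Node u (S = 210.2): V_u = e^(−0.09)·[0.4526·176.9121 + 0.5474·42.9713] = 94.6738
Node d (S = 116): V_d = e^(−0.09)·[0.4526·42.9713 + 0.5474·0.0000] = 17.7739
Node 0 (S = 145): V_0 = e^(−0.09)·[0.4526·94.6738 + 0.5474·17.7739] = 48.0517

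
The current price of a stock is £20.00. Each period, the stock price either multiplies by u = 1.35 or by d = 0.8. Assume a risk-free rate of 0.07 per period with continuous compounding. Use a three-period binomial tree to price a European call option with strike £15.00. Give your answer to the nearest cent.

£8.34

Risk-neutral probability p = (e^0.07 − 0.8)/(1.35 − 0.8) = 0.2725/0.5500 = 0.4955
Terminal stock prices: S_uuu = 49.21, S_uud = 29.16, S_udd = 17.28, S_ddd = 10.24
Terminal payoffs (S − K): max(34.21, 0) = 34.21, max(14.16, 0) = 14.16, max(2.28, 0) = 2.28, max(-4.76, 0) = 0
Node uu (S = 36.45): V_uu = e^(−0.07)·[0.4955·34.2075 + 0.5045·14.1600] = 22.4641
Node ud (S = 21.6): V_ud = e^(−0.07)·[0.4955·14.1600 + 0.5045·2.2800] = 7.6141
Node dd (S = 12.8): V_dd = e^(−0.07)·[0.4955·2.2800 + 0.5045·0.0000] = 1.0533
Node u (S = 27): V_u = e^(−0.07)·[0.4955·22.4641 + 0.5045·7.6141] = 13.9596
Node d (S = 16): V_d = e^(−0.07)·[0.4955·7.6141 + 0.5045·1.0533] = 4.0130
Node 0 (S = 20): V_0 = e^(−0.07)·[0.4955·13.9596 + 0.5045·4.0130] = 8.3368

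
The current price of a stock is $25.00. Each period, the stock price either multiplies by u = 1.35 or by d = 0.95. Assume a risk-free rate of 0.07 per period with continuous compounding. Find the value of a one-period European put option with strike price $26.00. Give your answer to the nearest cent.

$1.46

Risk-neutral probability p = (e^0.07 − 0.95)/(1.35 − 0.95) = 0.1225/0.4000 = 0.3063
Terminal stock prices: S_u = 33.75, S_d = 23.75
Terminal payoffs (K − S): max(-7.75, 0) = 0, max(2.25, 0) = 2.25
Node 0 (S = 25): V_0 = e^(−0.07)·[0.3063·0.0000 + 0.6937·2.2500] = 1.4554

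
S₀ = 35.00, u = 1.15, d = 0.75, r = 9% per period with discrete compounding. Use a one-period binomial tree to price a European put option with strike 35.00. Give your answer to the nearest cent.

Risk-neutral probability p = (1 + 0.09 − 0.75)/(1.15 − 0.75) = 0.3400/0.4000 = 0.8500
Terminal stock prices: S_u = 40.25, S_d = 26.25
Terminal payoffs (K − S): max(-5.25, 0) = 0, max(8.75, 0) = 8.75
Node 0 (S = 35): V_0 = 1/1.09·[0.8500·0.0000 + 0.1500·8.7500] = 1.2041

1.20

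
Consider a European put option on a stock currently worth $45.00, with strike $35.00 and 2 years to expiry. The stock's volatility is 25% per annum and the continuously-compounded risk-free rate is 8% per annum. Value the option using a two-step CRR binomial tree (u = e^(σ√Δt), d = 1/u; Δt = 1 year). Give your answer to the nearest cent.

$1.04

CRR parameters: u = e^(σ√Δt) = e^(0.25·√1) = 1.2840, d = 1/u = 0.7788
Per-period rate: rΔt = 0.08·1 = 0.08, so R = e^0.08 = 1.0833
Risk-neutral probability p = (e^0.08 − 0.7788)/(1.2840 − 0.7788) = 0.3045/0.5052 = 0.6027
Terminal stock prices: S_uu = 74.19, S_ud = 45, S_dd = 27.29
Terminal payoffs (K − S): max(-39.19, 0) = 0, max(-10, 0) = 0, max(7.706, 0) = 7.706
Node u (S = 57.78): V_u = e^(−0.08)·[0.6027·0.0000 + 0.3973·0.0000] = 0.0000
Node d (S = 35.05): V_d = e^(−0.08)·[0.6027·0.0000 + 0.3973·7.7061] = 2.8264
Node 0 (S = 45): V_0 = e^(−0.08)·[0.6027·0.0000 + 0.3973·2.8264] = 1.0367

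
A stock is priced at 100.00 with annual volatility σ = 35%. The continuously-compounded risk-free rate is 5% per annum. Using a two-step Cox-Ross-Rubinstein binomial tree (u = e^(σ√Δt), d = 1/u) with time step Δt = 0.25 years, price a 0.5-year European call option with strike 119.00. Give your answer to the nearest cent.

5.41

CRR parameters: u = e^(σ√Δt) = e^(0.35·√0.25) = 1.1912, d = 1/u = 0.8395
Per-period rate: rΔt = 0.05·0.25 = 0.0125, so R = e^0.0125 = 1.0126
Risk-neutral probability p = (e^0.0125 − 0.8395)/(1.1912 − 0.8395) = 0.1731/0.3518 = 0.4921
Terminal stock prices: S_uu = 141.9, S_ud = 100, S_dd = 70.47
Terminal payoffs (S − K): max(22.91, 0) = 22.91, max(-19, 0) = 0, max(-48.53, 0) = 0
Node u (S = 119.1): V_u = e^(−0.0125)·[0.4921·22.9068 + 0.5079·0.0000] = 11.1328
Node d (S = 83.95): V_d = e^(−0.0125)·[0.4921·0.0000 + 0.5079·0.0000] = 0.0000
Node 0 (S = 100): V_0 = e^(−0.0125)·[0.4921·11.1328 + 0.5079·0.0000] = 5.4106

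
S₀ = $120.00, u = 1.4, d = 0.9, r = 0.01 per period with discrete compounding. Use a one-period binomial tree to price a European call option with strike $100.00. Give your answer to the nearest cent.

$20.99

Risk-neutral probability p = (1 + 0.01 − 0.9)/(1.4 − 0.9) = 0.1100/0.5000 = 0.2200
Terminal stock prices: S_u = 168, S_d = 108
Terminal payoffs (S − K): max(68, 0) = 68, max(8, 0) = 8
Node 0 (S = 120): V_0 = 1/1.01·[0.2200·68.0000 + 0.7800·8.0000] = 20.9901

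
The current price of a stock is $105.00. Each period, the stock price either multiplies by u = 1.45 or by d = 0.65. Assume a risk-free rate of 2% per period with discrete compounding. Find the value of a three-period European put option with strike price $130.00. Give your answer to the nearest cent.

Risk-neutral probability p = (1 + 0.02 − 0.65)/(1.45 − 0.65) = 0.3700/0.8000 = 0.4625
Terminal stock prices: S_uuu = 320.1, S_uud = 143.5, S_udd = 64.33, S_ddd = 28.84
Terminal payoffs (K − S): max(-190.1, 0) = 0, max(-13.5, 0) = 0, max(65.67, 0) = 65.67, max(101.2, 0) = 101.2
Node uu (S = 220.8): V_uu = 1/1.02·[0.4625·0.0000 + 0.5375·0.0000] = 0.0000
Node ud (S = 98.96): V_ud = 1/1.02·[0.4625·0.0000 + 0.5375·65.6744] = 34.6078
Node dd (S = 44.36): V_dd = 1/1.02·[0.4625·65.6744 + 0.5375·101.1644] = 83.0885
Node u (S = 152.2): V_u = 1/1.02·[0.4625·0.0000 + 0.5375·34.6078] = 18.2370
Node d (S = 68.25): V_d = 1/1.02·[0.4625·34.6078 + 0.5375·83.0885] = 59.4766
Node 0 (S = 105): V_0 = 1/1.02·[0.4625·18.2370 + 0.5375·59.4766] = 39.6111

$39.61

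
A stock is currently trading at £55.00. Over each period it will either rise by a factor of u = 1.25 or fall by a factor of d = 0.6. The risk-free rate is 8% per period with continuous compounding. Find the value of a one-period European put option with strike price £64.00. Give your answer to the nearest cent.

£7.34

Risk-neutral probability p = (e^0.08 − 0.6)/(1.25 − 0.6) = 0.4833/0.6500 = 0.7435
Terminal stock prices: S_u = 68.75, S_d = 33
Terminal payoffs (K − S): max(-4.75, 0) = 0, max(31, 0) = 31
Node 0 (S = 55): V_0 = e^(−0.08)·[0.7435·0.0000 + 0.2565·31.0000] = 7.3396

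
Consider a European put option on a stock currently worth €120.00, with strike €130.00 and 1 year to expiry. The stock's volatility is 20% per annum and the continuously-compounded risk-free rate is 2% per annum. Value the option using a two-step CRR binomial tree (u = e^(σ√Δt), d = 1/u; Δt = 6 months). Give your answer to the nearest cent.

CRR parameters: u = e^(σ√Δt) = e^(0.2·√0.5) = 1.1519, d = 1/u = 0.8681
Per-period rate: rΔt = 0.02·0.5 = 0.01, so R = e^0.01 = 1.0101
Risk-neutral probability p = (e^0.01 − 0.8681)/(1.1519 − 0.8681) = 0.1419/0.2838 = 0.5001
Terminal stock prices: S_uu = 159.2, S_ud = 120, S_dd = 90.44
Terminal payoffs (K − S): max(-29.23, 0) = 0, max(10, 0) = 10, max(39.56, 0) = 39.56
Node u (S = 138.2): V_u = e^(−0.01)·[0.5001·0.0000 + 0.4999·10.0000] = 4.9491
Node d (S = 104.2): V_d = e^(−0.01)·[0.5001·10.0000 + 0.4999·39.5634] = 24.5317
Node 0 (S = 120): V_0 = e^(−0.01)·[0.5001·4.9491 + 0.4999·24.5317] = 14.5914

€14.59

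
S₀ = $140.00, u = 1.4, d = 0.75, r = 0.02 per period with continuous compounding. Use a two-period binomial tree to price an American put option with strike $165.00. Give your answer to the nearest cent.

$38.56

Risk-neutral probability p = (e^0.02 − 0.75)/(1.4 − 0.75) = 0.2702/0.6500 = 0.4157
Terminal stock prices: S_uu = 274.4, S_ud = 147, S_dd = 78.75
Terminal payoffs (K − S): max(-109.4, 0) = 0, max(18, 0) = 18, max(86.25, 0) = 86.25
Node u (S = 196): continuation = e^(−0.02)·[0.4157·0.0000 + 0.5843·18.0000] = 10.3092; exercise value = 0.0000 ≤ continuation, so V_u = 10.3092
Node d (S = 105): continuation = e^(−0.02)·[0.4157·18.0000 + 0.5843·86.2500] = 56.7328; exercise value = 60.0000 > continuation, so V_d = 60.0000 (exercise)
Node 0 (S = 140): continuation = e^(−0.02)·[0.4157·10.3092 + 0.5843·60.0000] = 38.5648; exercise value = 25.0000 ≤ continuation, so V_0 = 38.5648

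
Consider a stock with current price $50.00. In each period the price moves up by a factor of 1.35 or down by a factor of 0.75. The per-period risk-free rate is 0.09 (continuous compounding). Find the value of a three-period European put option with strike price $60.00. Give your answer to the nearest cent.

$7.56

Risk-neutral probability p = (e^0.09 − 0.75)/(1.35 − 0.75) = 0.3442/0.6000 = 0.5736
Terminal stock prices: S_uuu = 123, S_uud = 68.34, S_udd = 37.97, S_ddd = 21.09
Terminal payoffs (K − S): max(-63.02, 0) = 0, max(-8.344, 0) = 0, max(22.03, 0) = 22.03, max(38.91, 0) = 38.91
Node uu (S = 91.13): V_uu = e^(−0.09)·[0.5736·0.0000 + 0.4264·0.0000] = 0.0000
Node ud (S = 50.62): V_ud = e^(−0.09)·[0.5736·0.0000 + 0.4264·22.0312] = 8.5851
Node dd (S = 28.12): V_dd = e^(−0.09)·[0.5736·22.0312 + 0.4264·38.9062] = 26.7109
Node u (S = 67.5): V_u = e^(−0.09)·[0.5736·0.0000 + 0.4264·8.5851] = 3.3454
Node d (S = 37.5): V_d = e^(−0.09)·[0.5736·8.5851 + 0.4264·26.7109] = 14.9094
Node 0 (S = 50): V_0 = e^(−0.09)·[0.5736·3.3454 + 0.4264·14.9094] = 7.5637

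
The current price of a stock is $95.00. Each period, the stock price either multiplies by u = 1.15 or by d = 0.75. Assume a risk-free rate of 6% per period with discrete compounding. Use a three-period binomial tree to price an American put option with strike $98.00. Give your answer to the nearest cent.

$8.60

Risk-neutral probability p = (1 + 0.06 − 0.75)/(1.15 − 0.75) = 0.3100/0.4000 = 0.7750
Terminal stock prices: S_uuu = 144.5, S_uud = 94.23, S_udd = 61.45, S_ddd = 40.08
Terminal payoffs (K − S): max(-46.48, 0) = 0, max(3.772, 0) = 3.772, max(36.55, 0) = 36.55, max(57.92, 0) = 57.92
Node uu (S = 125.6): continuation = 1/1.06·[0.7750·0.0000 + 0.2250·3.7719] = 0.8006; exercise value = 0.0000 ≤ continuation, so V_uu = 0.8006
Node ud (S = 81.94): continuation = 1/1.06·[0.7750·3.7719 + 0.2250·36.5469] = 10.5153; exercise value = 16.0625 > continuation, so V_ud = 16.0625 (exercise)
Node dd (S = 53.44): continuation = 1/1.06·[0.7750·36.5469 + 0.2250·57.9219] = 39.0153; exercise value = 44.5625 > continuation, so V_dd = 44.5625 (exercise)
Node u (S = 109.2): continuation = 1/1.06·[0.7750·0.8006 + 0.2250·16.0625] = 3.9949; exercise value = 0.0000 ≤ continuation, so V_u = 3.9949
Node d (S = 71.25): continuation = 1/1.06·[0.7750·16.0625 + 0.2250·44.5625] = 21.2028; exercise value = 26.7500 > continuation, so V_d = 26.7500 (exercise)
Node 0 (S = 95): continuation = 1/1.06·[0.7750·3.9949 + 0.2250·26.7500] = 8.5988; exercise value = 3.0000 ≤ continuation, so V_0 = 8.5988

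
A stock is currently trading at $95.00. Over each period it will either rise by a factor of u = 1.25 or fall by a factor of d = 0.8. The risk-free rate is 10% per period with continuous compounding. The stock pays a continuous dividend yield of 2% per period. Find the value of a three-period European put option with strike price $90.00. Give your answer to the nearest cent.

$4.25

Per-period risk-free factor R = e^0.1 = 1.1052; dividend-adjusted growth = e^(0.1−0.02) = 1.0833.
Risk-neutral probability p = (1.0833 − 0.8)/(1.25 − 0.8) = 0.2833/0.4500 = 0.6295
Terminal stock prices: S_uuu = 185.5, S_uud = 118.8, S_udd = 76, S_ddd = 48.64
Terminal payoffs (K − S): max(-95.55, 0) = 0, max(-28.75, 0) = 0, max(14, 0) = 14, max(41.36, 0) = 41.36
Node uu (S = 148.4): V_uu = e^(−0.1)·[0.6295·0.0000 + 0.3705·0.0000] = 0.0000
Node ud (S = 95): V_ud = e^(−0.1)·[0.6295·0.0000 + 0.3705·14.0000] = 4.6931
Node dd (S = 60.8): V_dd = e^(−0.1)·[0.6295·14.0000 + 0.3705·41.3600] = 21.8393
Node u (S = 118.8): V_u = e^(−0.1)·[0.6295·0.0000 + 0.3705·4.6931] = 1.5732
Node d (S = 76): V_d = e^(−0.1)·[0.6295·4.6931 + 0.3705·21.8393] = 9.9942
Node 0 (S = 95): V_0 = e^(−0.1)·[0.6295·1.5732 + 0.3705·9.9942] = 4.2464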